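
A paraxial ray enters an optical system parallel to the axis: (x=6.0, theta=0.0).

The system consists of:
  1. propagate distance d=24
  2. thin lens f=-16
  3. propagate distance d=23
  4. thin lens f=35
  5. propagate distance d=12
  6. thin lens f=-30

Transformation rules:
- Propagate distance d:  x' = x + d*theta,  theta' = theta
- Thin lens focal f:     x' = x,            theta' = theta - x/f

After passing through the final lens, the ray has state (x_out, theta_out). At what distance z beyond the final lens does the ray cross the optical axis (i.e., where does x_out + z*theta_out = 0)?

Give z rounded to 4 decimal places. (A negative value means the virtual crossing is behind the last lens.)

Initial: x=6.0000 theta=0.0000
After 1 (propagate distance d=24): x=6.0000 theta=0.0000
After 2 (thin lens f=-16): x=6.0000 theta=0.3750
After 3 (propagate distance d=23): x=14.6250 theta=0.3750
After 4 (thin lens f=35): x=14.6250 theta=-3/70 (≈-0.0429)
After 5 (propagate distance d=12): x=3951/280 (≈14.1107) theta=-3/70 (≈-0.0429)
After 6 (thin lens f=-30): x=3951/280 (≈14.1107) theta=0.4275
z_focus = -x_out/theta_out = -(3951/280)/(0.4275) = -4390/133 ≈ -33.0075
Rounded to 4 decimal places: z = -33.0075

Answer: -33.0075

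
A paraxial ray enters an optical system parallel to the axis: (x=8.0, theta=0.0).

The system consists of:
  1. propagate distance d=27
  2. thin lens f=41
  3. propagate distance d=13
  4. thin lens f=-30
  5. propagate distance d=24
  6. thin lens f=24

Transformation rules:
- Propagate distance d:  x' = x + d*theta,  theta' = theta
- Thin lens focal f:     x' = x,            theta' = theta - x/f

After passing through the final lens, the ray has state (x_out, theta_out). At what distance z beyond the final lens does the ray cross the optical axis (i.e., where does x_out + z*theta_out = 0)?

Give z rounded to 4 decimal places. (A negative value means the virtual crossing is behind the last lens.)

Initial: x=8.0000 theta=0.0000
After 1 (propagate distance d=27): x=8.0000 theta=0.0000
After 2 (thin lens f=41): x=8.0000 theta=-8/41 (≈-0.1951)
After 3 (propagate distance d=13): x=224/41 (≈5.4634) theta=-8/41 (≈-0.1951)
After 4 (thin lens f=-30): x=224/41 (≈5.4634) theta=-8/615 (≈-0.0130)
After 5 (propagate distance d=24): x=1056/205 (≈5.1512) theta=-8/615 (≈-0.0130)
After 6 (thin lens f=24): x=1056/205 (≈5.1512) theta=-28/123 (≈-0.2276)
z_focus = -x_out/theta_out = -(1056/205)/(-28/123) = 792/35 ≈ 22.6286
Rounded to 4 decimal places: z = 22.6286

Answer: 22.6286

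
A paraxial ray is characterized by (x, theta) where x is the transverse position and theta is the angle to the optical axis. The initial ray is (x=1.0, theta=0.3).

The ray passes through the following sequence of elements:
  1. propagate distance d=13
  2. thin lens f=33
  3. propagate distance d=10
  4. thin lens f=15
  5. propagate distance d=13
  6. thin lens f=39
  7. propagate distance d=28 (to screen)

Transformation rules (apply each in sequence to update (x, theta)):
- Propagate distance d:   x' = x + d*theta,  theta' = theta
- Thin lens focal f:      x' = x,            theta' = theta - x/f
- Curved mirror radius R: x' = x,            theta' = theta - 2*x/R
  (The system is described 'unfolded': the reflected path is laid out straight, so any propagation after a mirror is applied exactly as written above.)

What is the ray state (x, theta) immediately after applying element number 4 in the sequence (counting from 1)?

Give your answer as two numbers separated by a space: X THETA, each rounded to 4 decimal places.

Answer: 6.4152 -0.2762

Derivation:
Initial: x=1.0000 theta=0.3000
After 1 (propagate distance d=13): x=4.9000 theta=0.3000
After 2 (thin lens f=33): x=4.9000 theta=5/33 (≈0.1515)
After 3 (propagate distance d=10): x=2117/330 (≈6.4152) theta=5/33 (≈0.1515)
After 4 (thin lens f=15): x=2117/330 (≈6.4152) theta=-1367/4950 (≈-0.2762)
Rounded to 4 decimal places: x = 6.4152, theta = -0.2762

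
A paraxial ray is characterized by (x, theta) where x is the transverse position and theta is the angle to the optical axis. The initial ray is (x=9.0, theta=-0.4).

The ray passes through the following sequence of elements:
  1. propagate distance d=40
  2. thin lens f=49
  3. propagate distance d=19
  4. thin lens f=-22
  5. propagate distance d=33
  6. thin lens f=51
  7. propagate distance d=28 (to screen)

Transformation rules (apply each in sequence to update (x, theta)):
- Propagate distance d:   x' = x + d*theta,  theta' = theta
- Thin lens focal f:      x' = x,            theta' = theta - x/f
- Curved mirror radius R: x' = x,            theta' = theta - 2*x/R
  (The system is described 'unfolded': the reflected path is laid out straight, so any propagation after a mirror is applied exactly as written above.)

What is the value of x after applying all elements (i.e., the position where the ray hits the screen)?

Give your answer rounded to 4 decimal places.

Initial: x=9.0000 theta=-0.4000
After 1 (propagate distance d=40): x=-7.0000 theta=-0.4000
After 2 (thin lens f=49): x=-7.0000 theta=-9/35 (≈-0.2571)
After 3 (propagate distance d=19): x=-416/35 (≈-11.8857) theta=-9/35 (≈-0.2571)
After 4 (thin lens f=-22): x=-416/35 (≈-11.8857) theta=-307/385 (≈-0.7974)
After 5 (propagate distance d=33): x=-38.2000 theta=-307/385 (≈-0.7974)
After 6 (thin lens f=51): x=-38.2000 theta=-190/3927 (≈-0.0484)
After 7 (propagate distance d=28 (to screen)): x=-110951/2805 (≈-39.5547) theta=-190/3927 (≈-0.0484)
Rounded to 4 decimal places: x = -39.5547

Answer: -39.5547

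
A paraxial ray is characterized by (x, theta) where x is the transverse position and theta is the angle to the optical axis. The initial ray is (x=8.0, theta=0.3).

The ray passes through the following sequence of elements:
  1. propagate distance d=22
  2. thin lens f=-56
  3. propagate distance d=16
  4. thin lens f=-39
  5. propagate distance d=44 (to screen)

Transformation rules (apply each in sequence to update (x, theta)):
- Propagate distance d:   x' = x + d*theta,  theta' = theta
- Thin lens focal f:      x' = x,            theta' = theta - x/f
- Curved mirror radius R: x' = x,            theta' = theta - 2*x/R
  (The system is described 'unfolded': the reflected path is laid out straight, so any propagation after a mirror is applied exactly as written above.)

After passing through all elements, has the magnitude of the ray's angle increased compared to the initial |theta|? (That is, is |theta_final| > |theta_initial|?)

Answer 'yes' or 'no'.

Initial: x=8.0000 theta=0.3000
After 1 (propagate distance d=22): x=14.6000 theta=0.3000
After 2 (thin lens f=-56): x=14.6000 theta=157/280 (≈0.5607)
After 3 (propagate distance d=16): x=165/7 (≈23.5714) theta=157/280 (≈0.5607)
After 4 (thin lens f=-39): x=165/7 (≈23.5714) theta=4241/3640 (≈1.1651)
After 5 (propagate distance d=44 (to screen)): x=68101/910 (≈74.8363) theta=4241/3640 (≈1.1651)
|theta_initial|=0.3000 |theta_final|=4241/3640 (≈1.1651) -> increased

Answer: yes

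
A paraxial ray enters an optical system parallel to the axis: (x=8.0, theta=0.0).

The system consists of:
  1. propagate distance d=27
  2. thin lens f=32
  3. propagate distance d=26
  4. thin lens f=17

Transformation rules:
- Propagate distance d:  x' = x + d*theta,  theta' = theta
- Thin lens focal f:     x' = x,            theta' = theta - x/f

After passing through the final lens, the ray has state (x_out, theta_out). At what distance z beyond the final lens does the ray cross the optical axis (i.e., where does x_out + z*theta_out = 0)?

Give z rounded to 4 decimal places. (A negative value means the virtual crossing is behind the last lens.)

Answer: 4.4348

Derivation:
Initial: x=8.0000 theta=0.0000
After 1 (propagate distance d=27): x=8.0000 theta=0.0000
After 2 (thin lens f=32): x=8.0000 theta=-0.2500
After 3 (propagate distance d=26): x=1.5000 theta=-0.2500
After 4 (thin lens f=17): x=1.5000 theta=-23/68 (≈-0.3382)
z_focus = -x_out/theta_out = -(1.5000)/(-23/68) = 102/23 ≈ 4.4348
Rounded to 4 decimal places: z = 4.4348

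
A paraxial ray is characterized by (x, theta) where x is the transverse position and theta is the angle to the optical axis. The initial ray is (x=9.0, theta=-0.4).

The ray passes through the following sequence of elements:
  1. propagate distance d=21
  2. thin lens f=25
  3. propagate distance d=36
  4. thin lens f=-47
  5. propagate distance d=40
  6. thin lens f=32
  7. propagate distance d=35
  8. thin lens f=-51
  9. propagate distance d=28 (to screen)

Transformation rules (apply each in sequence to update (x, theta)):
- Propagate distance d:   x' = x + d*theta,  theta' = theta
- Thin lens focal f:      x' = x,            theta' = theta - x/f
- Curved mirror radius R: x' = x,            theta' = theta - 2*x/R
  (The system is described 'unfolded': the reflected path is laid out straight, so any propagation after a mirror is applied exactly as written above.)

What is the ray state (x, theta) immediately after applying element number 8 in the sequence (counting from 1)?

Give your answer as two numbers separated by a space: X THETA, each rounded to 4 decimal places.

Initial: x=9.0000 theta=-0.4000
After 1 (propagate distance d=21): x=0.6000 theta=-0.4000
After 2 (thin lens f=25): x=0.6000 theta=-0.4240
After 3 (propagate distance d=36): x=-14.6640 theta=-0.4240
After 4 (thin lens f=-47): x=-14.6640 theta=-0.7360
After 5 (propagate distance d=40): x=-44.1040 theta=-0.7360
After 6 (thin lens f=32): x=-44.1040 theta=2569/4000 (≈0.6423)
After 7 (propagate distance d=35): x=-86501/4000 (≈-21.6253) theta=2569/4000 (≈0.6423)
After 8 (thin lens f=-51): x=-86501/4000 (≈-21.6253) theta=22259/102000 (≈0.2182)
Rounded to 4 decimal places: x = -21.6253, theta = 0.2182

Answer: -21.6253 0.2182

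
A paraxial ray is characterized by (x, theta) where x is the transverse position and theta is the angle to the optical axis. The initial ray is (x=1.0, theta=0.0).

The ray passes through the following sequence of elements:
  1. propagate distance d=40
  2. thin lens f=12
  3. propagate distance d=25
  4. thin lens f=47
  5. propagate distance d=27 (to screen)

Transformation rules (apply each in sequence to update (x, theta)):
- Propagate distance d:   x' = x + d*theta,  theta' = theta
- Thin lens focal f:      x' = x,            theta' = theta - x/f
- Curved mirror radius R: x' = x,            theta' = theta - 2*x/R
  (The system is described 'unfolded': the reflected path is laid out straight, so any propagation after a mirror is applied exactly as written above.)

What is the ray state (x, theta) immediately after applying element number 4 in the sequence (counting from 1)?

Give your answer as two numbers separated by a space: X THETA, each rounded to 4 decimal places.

Initial: x=1.0000 theta=0.0000
After 1 (propagate distance d=40): x=1.0000 theta=0.0000
After 2 (thin lens f=12): x=1.0000 theta=-1/12 (≈-0.0833)
After 3 (propagate distance d=25): x=-13/12 (≈-1.0833) theta=-1/12 (≈-0.0833)
After 4 (thin lens f=47): x=-13/12 (≈-1.0833) theta=-17/282 (≈-0.0603)
Rounded to 4 decimal places: x = -1.0833, theta = -0.0603

Answer: -1.0833 -0.0603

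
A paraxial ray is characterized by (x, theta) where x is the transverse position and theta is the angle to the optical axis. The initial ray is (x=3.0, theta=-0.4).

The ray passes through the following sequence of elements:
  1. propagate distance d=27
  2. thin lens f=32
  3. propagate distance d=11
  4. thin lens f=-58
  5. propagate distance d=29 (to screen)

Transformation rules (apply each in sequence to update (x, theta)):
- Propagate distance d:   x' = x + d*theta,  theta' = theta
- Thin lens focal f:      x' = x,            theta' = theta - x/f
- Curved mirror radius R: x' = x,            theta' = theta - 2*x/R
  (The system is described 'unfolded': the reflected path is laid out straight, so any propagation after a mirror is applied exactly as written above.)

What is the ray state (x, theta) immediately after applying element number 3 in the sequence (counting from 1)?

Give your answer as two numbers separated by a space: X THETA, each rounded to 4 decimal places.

Answer: -9.5188 -0.1563

Derivation:
Initial: x=3.0000 theta=-0.4000
After 1 (propagate distance d=27): x=-7.8000 theta=-0.4000
After 2 (thin lens f=32): x=-7.8000 theta=-5/32 (≈-0.1563)
After 3 (propagate distance d=11): x=-1523/160 (≈-9.5188) theta=-5/32 (≈-0.1563)
Rounded to 4 decimal places: x = -9.5188, theta = -0.1563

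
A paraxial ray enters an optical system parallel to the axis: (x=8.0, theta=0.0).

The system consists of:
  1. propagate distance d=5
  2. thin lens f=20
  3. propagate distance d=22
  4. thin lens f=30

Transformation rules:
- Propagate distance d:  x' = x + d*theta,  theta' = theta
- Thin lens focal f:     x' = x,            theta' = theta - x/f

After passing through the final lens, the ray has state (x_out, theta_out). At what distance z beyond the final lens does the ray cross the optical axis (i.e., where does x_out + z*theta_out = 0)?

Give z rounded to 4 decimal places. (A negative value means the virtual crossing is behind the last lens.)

Initial: x=8.0000 theta=0.0000
After 1 (propagate distance d=5): x=8.0000 theta=0.0000
After 2 (thin lens f=20): x=8.0000 theta=-0.4000
After 3 (propagate distance d=22): x=-0.8000 theta=-0.4000
After 4 (thin lens f=30): x=-0.8000 theta=-28/75 (≈-0.3733)
z_focus = -x_out/theta_out = -(-0.8000)/(-28/75) = -15/7 ≈ -2.1429
Rounded to 4 decimal places: z = -2.1429

Answer: -2.1429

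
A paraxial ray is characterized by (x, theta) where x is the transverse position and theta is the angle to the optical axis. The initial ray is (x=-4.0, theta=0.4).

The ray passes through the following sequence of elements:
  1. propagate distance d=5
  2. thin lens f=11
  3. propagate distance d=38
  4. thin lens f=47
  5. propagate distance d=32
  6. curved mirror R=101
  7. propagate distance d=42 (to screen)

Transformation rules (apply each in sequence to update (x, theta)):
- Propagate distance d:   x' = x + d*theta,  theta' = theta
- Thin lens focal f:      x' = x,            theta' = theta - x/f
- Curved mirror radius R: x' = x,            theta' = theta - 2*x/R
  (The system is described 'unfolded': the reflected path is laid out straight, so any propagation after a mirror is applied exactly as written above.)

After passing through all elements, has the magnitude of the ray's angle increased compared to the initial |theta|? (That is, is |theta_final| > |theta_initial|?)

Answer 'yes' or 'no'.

Initial: x=-4.0000 theta=0.4000
After 1 (propagate distance d=5): x=-2.0000 theta=0.4000
After 2 (thin lens f=11): x=-2.0000 theta=32/55 (≈0.5818)
After 3 (propagate distance d=38): x=1106/55 (≈20.1091) theta=32/55 (≈0.5818)
After 4 (thin lens f=47): x=1106/55 (≈20.1091) theta=398/2585 (≈0.1540)
After 5 (propagate distance d=32): x=64718/2585 (≈25.0360) theta=398/2585 (≈0.1540)
After 6 (curved mirror R=101): x=64718/2585 (≈25.0360) theta=-89238/261085 (≈-0.3418)
After 7 (propagate distance d=42 (to screen)): x=253502/23735 (≈10.6805) theta=-89238/261085 (≈-0.3418)
|theta_initial|=0.4000 |theta_final|=89238/261085 (≈0.3418) -> not increased

Answer: no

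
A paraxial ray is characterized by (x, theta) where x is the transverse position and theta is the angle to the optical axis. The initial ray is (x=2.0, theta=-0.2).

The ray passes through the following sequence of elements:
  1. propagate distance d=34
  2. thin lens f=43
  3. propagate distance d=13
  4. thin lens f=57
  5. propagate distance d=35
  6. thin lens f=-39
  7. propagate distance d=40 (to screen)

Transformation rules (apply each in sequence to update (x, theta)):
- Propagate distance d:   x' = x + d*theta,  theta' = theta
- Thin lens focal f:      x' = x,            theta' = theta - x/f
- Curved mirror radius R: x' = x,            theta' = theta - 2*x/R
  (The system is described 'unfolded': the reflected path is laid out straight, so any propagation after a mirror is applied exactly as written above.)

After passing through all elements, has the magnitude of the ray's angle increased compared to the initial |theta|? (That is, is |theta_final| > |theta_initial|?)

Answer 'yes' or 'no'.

Initial: x=2.0000 theta=-0.2000
After 1 (propagate distance d=34): x=-4.8000 theta=-0.2000
After 2 (thin lens f=43): x=-4.8000 theta=-19/215 (≈-0.0884)
After 3 (propagate distance d=13): x=-1279/215 (≈-5.9488) theta=-19/215 (≈-0.0884)
After 4 (thin lens f=57): x=-1279/215 (≈-5.9488) theta=196/12255 (≈0.0160)
After 5 (propagate distance d=35): x=-66043/12255 (≈-5.3891) theta=196/12255 (≈0.0160)
After 6 (thin lens f=-39): x=-66043/12255 (≈-5.3891) theta=-58399/477945 (≈-0.1222)
After 7 (propagate distance d=40 (to screen)): x=-4911637/477945 (≈-10.2766) theta=-58399/477945 (≈-0.1222)
|theta_initial|=0.2000 |theta_final|=58399/477945 (≈0.1222) -> not increased

Answer: no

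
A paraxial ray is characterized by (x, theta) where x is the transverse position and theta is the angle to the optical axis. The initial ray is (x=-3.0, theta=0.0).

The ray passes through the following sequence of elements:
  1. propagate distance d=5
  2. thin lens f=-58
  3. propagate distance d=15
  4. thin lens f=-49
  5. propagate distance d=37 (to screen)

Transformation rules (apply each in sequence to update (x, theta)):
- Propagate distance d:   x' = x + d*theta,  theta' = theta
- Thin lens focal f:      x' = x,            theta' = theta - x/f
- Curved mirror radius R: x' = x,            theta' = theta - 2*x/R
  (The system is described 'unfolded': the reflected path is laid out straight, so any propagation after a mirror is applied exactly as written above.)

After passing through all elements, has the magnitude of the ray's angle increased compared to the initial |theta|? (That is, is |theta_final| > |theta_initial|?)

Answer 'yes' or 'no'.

Initial: x=-3.0000 theta=0.0000
After 1 (propagate distance d=5): x=-3.0000 theta=0.0000
After 2 (thin lens f=-58): x=-3.0000 theta=-3/58 (≈-0.0517)
After 3 (propagate distance d=15): x=-219/58 (≈-3.7759) theta=-3/58 (≈-0.0517)
After 4 (thin lens f=-49): x=-219/58 (≈-3.7759) theta=-183/1421 (≈-0.1288)
After 5 (propagate distance d=37 (to screen)): x=-837/98 (≈-8.5408) theta=-183/1421 (≈-0.1288)
|theta_initial|=0.0000 |theta_final|=183/1421 (≈0.1288) -> increased

Answer: yes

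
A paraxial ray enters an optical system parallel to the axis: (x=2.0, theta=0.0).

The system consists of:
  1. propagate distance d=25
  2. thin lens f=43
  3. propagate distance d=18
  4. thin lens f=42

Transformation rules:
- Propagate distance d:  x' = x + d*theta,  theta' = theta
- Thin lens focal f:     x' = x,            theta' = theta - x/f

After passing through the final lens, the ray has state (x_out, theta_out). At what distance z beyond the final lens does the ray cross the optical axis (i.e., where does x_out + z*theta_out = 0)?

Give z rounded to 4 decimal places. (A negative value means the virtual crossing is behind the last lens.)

Initial: x=2.0000 theta=0.0000
After 1 (propagate distance d=25): x=2.0000 theta=0.0000
After 2 (thin lens f=43): x=2.0000 theta=-2/43 (≈-0.0465)
After 3 (propagate distance d=18): x=50/43 (≈1.1628) theta=-2/43 (≈-0.0465)
After 4 (thin lens f=42): x=50/43 (≈1.1628) theta=-67/903 (≈-0.0742)
z_focus = -x_out/theta_out = -(50/43)/(-67/903) = 1050/67 ≈ 15.6716
Rounded to 4 decimal places: z = 15.6716

Answer: 15.6716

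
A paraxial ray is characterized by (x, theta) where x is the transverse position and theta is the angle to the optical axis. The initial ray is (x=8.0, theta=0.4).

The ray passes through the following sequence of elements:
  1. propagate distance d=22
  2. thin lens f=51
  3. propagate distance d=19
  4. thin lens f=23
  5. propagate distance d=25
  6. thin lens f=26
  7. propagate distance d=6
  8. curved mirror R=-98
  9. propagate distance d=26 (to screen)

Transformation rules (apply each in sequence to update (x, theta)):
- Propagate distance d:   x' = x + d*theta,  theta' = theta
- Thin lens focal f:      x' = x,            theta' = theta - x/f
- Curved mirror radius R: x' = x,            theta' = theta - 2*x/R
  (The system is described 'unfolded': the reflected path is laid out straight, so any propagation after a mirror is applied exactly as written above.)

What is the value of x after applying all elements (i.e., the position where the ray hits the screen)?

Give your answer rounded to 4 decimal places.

Initial: x=8.0000 theta=0.4000
After 1 (propagate distance d=22): x=16.8000 theta=0.4000
After 2 (thin lens f=51): x=16.8000 theta=6/85 (≈0.0706)
After 3 (propagate distance d=19): x=1542/85 (≈18.1412) theta=6/85 (≈0.0706)
After 4 (thin lens f=23): x=1542/85 (≈18.1412) theta=-1404/1955 (≈-0.7182)
After 5 (propagate distance d=25): x=366/1955 (≈0.1872) theta=-1404/1955 (≈-0.7182)
After 6 (thin lens f=26): x=366/1955 (≈0.1872) theta=-3687/5083 (≈-0.7254)
After 7 (propagate distance d=6): x=-105852/25415 (≈-4.1649) theta=-3687/5083 (≈-0.7254)
After 8 (curved mirror R=-98): x=-105852/25415 (≈-4.1649) theta=-1009167/1245335 (≈-0.8104)
After 9 (propagate distance d=26 (to screen)): x=-6285018/249067 (≈-25.2342) theta=-1009167/1245335 (≈-0.8104)
Rounded to 4 decimal places: x = -25.2342

Answer: -25.2342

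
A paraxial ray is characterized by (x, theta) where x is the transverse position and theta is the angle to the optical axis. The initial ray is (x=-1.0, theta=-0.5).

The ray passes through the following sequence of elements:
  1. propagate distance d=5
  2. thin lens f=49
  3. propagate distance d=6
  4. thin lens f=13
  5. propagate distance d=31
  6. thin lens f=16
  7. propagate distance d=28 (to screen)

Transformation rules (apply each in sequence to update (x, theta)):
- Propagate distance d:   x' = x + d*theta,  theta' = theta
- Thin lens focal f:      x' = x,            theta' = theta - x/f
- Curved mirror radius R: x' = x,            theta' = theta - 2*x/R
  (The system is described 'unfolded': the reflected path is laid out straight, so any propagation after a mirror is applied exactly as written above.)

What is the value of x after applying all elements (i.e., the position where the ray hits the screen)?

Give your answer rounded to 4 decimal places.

Answer: 4.7363

Derivation:
Initial: x=-1.0000 theta=-0.5000
After 1 (propagate distance d=5): x=-3.5000 theta=-0.5000
After 2 (thin lens f=49): x=-3.5000 theta=-3/7 (≈-0.4286)
After 3 (propagate distance d=6): x=-85/14 (≈-6.0714) theta=-3/7 (≈-0.4286)
After 4 (thin lens f=13): x=-85/14 (≈-6.0714) theta=1/26 (≈0.0385)
After 5 (propagate distance d=31): x=-444/91 (≈-4.8791) theta=1/26 (≈0.0385)
After 6 (thin lens f=16): x=-444/91 (≈-4.8791) theta=125/364 (≈0.3434)
After 7 (propagate distance d=28 (to screen)): x=431/91 (≈4.7363) theta=125/364 (≈0.3434)
Rounded to 4 decimal places: x = 4.7363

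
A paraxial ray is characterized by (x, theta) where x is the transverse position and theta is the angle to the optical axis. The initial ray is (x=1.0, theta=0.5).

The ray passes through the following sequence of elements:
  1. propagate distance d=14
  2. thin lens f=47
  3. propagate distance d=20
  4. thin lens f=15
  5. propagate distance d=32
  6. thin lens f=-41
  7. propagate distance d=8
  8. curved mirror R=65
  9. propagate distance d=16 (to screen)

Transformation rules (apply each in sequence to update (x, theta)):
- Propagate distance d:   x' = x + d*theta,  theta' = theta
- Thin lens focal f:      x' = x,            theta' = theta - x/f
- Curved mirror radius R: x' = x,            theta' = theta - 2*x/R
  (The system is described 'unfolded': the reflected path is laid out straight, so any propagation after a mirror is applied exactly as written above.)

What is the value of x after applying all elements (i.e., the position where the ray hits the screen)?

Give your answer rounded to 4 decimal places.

Initial: x=1.0000 theta=0.5000
After 1 (propagate distance d=14): x=8.0000 theta=0.5000
After 2 (thin lens f=47): x=8.0000 theta=31/94 (≈0.3298)
After 3 (propagate distance d=20): x=686/47 (≈14.5957) theta=31/94 (≈0.3298)
After 4 (thin lens f=15): x=686/47 (≈14.5957) theta=-907/1410 (≈-0.6433)
After 5 (propagate distance d=32): x=-4222/705 (≈-5.9887) theta=-907/1410 (≈-0.6433)
After 6 (thin lens f=-41): x=-4222/705 (≈-5.9887) theta=-45631/57810 (≈-0.7893)
After 7 (propagate distance d=8): x=-118542/9635 (≈-12.3033) theta=-45631/57810 (≈-0.7893)
After 8 (curved mirror R=65): x=-118542/9635 (≈-12.3033) theta=-1543511/3757650 (≈-0.4108)
After 9 (propagate distance d=16 (to screen)): x=-35463778/1878825 (≈-18.8755) theta=-1543511/3757650 (≈-0.4108)
Rounded to 4 decimal places: x = -18.8755

Answer: -18.8755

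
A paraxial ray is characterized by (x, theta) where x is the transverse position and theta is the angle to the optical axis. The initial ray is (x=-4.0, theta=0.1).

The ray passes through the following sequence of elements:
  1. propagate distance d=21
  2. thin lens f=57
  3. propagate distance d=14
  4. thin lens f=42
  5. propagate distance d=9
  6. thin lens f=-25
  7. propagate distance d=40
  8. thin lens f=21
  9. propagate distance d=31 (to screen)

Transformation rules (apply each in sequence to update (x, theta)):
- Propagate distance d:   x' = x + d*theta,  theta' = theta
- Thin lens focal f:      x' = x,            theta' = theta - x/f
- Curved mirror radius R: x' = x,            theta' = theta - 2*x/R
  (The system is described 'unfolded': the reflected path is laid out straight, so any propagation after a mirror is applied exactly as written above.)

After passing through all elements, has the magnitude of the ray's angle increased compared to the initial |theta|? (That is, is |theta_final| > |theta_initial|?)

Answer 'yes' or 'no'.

Answer: yes

Derivation:
Initial: x=-4.0000 theta=0.1000
After 1 (propagate distance d=21): x=-1.9000 theta=0.1000
After 2 (thin lens f=57): x=-1.9000 theta=2/15 (≈0.1333)
After 3 (propagate distance d=14): x=-1/30 (≈-0.0333) theta=2/15 (≈0.1333)
After 4 (thin lens f=42): x=-1/30 (≈-0.0333) theta=169/1260 (≈0.1341)
After 5 (propagate distance d=9): x=493/420 (≈1.1738) theta=169/1260 (≈0.1341)
After 6 (thin lens f=-25): x=493/420 (≈1.1738) theta=1426/7875 (≈0.1811)
After 7 (propagate distance d=40): x=53027/6300 (≈8.4170) theta=1426/7875 (≈0.1811)
After 8 (thin lens f=21): x=53027/6300 (≈8.4170) theta=-145351/661500 (≈-0.2197)
After 9 (propagate distance d=31 (to screen)): x=530977/330750 (≈1.6054) theta=-145351/661500 (≈-0.2197)
|theta_initial|=0.1000 |theta_final|=145351/661500 (≈0.2197) -> increased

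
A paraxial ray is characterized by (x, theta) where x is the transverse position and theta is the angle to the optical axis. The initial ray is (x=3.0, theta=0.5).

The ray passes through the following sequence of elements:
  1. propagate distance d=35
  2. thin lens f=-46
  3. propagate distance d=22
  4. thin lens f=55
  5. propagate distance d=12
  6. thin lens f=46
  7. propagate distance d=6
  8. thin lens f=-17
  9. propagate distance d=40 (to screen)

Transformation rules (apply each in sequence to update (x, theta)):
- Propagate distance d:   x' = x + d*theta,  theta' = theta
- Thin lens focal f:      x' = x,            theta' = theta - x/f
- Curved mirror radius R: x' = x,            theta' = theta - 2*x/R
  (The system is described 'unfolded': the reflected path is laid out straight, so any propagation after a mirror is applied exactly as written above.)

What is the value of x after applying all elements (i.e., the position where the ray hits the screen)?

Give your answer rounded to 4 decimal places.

Answer: 100.9924

Derivation:
Initial: x=3.0000 theta=0.5000
After 1 (propagate distance d=35): x=20.5000 theta=0.5000
After 2 (thin lens f=-46): x=20.5000 theta=87/92 (≈0.9457)
After 3 (propagate distance d=22): x=950/23 (≈41.3043) theta=87/92 (≈0.9457)
After 4 (thin lens f=55): x=950/23 (≈41.3043) theta=197/1012 (≈0.1947)
After 5 (propagate distance d=12): x=11041/253 (≈43.6403) theta=197/1012 (≈0.1947)
After 6 (thin lens f=46): x=11041/253 (≈43.6403) theta=-17551/23276 (≈-0.7540)
After 7 (propagate distance d=6): x=455233/11638 (≈39.1161) theta=-17551/23276 (≈-0.7540)
After 8 (thin lens f=-17): x=455233/11638 (≈39.1161) theta=26613/17204 (≈1.5469)
After 9 (propagate distance d=40 (to screen)): x=19980941/197846 (≈100.9924) theta=26613/17204 (≈1.5469)
Rounded to 4 decimal places: x = 100.9924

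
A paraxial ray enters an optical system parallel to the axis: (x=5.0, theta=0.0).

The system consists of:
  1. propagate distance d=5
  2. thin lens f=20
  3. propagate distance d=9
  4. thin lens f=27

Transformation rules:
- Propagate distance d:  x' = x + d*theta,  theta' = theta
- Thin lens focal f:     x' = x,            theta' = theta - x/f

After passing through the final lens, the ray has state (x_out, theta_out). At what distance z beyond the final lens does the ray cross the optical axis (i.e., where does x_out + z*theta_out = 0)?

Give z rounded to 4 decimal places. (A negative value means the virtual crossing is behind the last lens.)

Answer: 7.8158

Derivation:
Initial: x=5.0000 theta=0.0000
After 1 (propagate distance d=5): x=5.0000 theta=0.0000
After 2 (thin lens f=20): x=5.0000 theta=-0.2500
After 3 (propagate distance d=9): x=2.7500 theta=-0.2500
After 4 (thin lens f=27): x=2.7500 theta=-19/54 (≈-0.3519)
z_focus = -x_out/theta_out = -(2.7500)/(-19/54) = 297/38 ≈ 7.8158
Rounded to 4 decimal places: z = 7.8158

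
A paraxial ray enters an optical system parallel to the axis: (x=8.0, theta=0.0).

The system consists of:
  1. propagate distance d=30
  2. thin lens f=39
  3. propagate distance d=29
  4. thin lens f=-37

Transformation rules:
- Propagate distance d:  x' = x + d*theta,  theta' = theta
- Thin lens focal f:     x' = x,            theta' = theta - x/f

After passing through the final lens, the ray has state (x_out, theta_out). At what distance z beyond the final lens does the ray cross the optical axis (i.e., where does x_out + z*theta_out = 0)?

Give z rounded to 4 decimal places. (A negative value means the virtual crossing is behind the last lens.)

Initial: x=8.0000 theta=0.0000
After 1 (propagate distance d=30): x=8.0000 theta=0.0000
After 2 (thin lens f=39): x=8.0000 theta=-8/39 (≈-0.2051)
After 3 (propagate distance d=29): x=80/39 (≈2.0513) theta=-8/39 (≈-0.2051)
After 4 (thin lens f=-37): x=80/39 (≈2.0513) theta=-72/481 (≈-0.1497)
z_focus = -x_out/theta_out = -(80/39)/(-72/481) = 370/27 ≈ 13.7037
Rounded to 4 decimal places: z = 13.7037

Answer: 13.7037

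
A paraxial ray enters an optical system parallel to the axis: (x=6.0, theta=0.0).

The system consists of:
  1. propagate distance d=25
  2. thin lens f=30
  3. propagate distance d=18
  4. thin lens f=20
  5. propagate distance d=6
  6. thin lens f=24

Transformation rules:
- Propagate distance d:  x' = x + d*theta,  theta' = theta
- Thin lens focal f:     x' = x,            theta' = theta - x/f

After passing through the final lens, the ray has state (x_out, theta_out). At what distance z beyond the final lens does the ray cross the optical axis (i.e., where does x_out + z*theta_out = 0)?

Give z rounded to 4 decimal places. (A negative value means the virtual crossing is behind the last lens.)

Initial: x=6.0000 theta=0.0000
After 1 (propagate distance d=25): x=6.0000 theta=0.0000
After 2 (thin lens f=30): x=6.0000 theta=-0.2000
After 3 (propagate distance d=18): x=2.4000 theta=-0.2000
After 4 (thin lens f=20): x=2.4000 theta=-0.3200
After 5 (propagate distance d=6): x=0.4800 theta=-0.3200
After 6 (thin lens f=24): x=0.4800 theta=-0.3400
z_focus = -x_out/theta_out = -(0.4800)/(-0.3400) = 24/17 ≈ 1.4118
Rounded to 4 decimal places: z = 1.4118

Answer: 1.4118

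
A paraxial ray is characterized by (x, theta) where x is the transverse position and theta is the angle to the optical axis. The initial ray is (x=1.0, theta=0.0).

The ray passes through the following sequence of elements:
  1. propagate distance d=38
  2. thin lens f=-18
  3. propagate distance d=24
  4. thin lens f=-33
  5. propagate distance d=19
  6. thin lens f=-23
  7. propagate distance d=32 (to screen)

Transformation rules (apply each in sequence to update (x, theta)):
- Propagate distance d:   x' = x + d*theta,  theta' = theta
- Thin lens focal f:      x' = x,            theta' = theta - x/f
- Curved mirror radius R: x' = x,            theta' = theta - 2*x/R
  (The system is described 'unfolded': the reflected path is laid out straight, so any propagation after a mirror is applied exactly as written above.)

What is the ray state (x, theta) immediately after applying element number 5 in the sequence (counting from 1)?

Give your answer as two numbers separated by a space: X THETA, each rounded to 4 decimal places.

Initial: x=1.0000 theta=0.0000
After 1 (propagate distance d=38): x=1.0000 theta=0.0000
After 2 (thin lens f=-18): x=1.0000 theta=1/18 (≈0.0556)
After 3 (propagate distance d=24): x=7/3 (≈2.3333) theta=1/18 (≈0.0556)
After 4 (thin lens f=-33): x=7/3 (≈2.3333) theta=25/198 (≈0.1263)
After 5 (propagate distance d=19): x=937/198 (≈4.7323) theta=25/198 (≈0.1263)
Rounded to 4 decimal places: x = 4.7323, theta = 0.1263

Answer: 4.7323 0.1263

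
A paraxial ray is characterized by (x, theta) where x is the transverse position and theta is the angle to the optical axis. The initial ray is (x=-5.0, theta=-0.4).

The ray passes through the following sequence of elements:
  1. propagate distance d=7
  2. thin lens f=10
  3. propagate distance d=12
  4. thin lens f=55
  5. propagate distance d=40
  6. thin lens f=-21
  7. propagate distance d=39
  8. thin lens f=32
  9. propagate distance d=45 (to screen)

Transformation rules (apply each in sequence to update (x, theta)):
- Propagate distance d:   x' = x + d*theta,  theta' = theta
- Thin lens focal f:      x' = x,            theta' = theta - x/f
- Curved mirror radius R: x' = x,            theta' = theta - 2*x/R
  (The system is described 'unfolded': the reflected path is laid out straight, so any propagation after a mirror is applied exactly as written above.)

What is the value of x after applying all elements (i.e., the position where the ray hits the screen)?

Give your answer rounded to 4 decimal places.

Initial: x=-5.0000 theta=-0.4000
After 1 (propagate distance d=7): x=-7.8000 theta=-0.4000
After 2 (thin lens f=10): x=-7.8000 theta=0.3800
After 3 (propagate distance d=12): x=-3.2400 theta=0.3800
After 4 (thin lens f=55): x=-3.2400 theta=1207/2750 (≈0.4389)
After 5 (propagate distance d=40): x=3937/275 (≈14.3164) theta=1207/2750 (≈0.4389)
After 6 (thin lens f=-21): x=3937/275 (≈14.3164) theta=64717/57750 (≈1.1206)
After 7 (propagate distance d=39): x=1116911/19250 (≈58.0214) theta=64717/57750 (≈1.1206)
After 8 (thin lens f=32): x=1116911/19250 (≈58.0214) theta=-182827/264000 (≈-0.6925)
After 9 (propagate distance d=45 (to screen)): x=16544317/616000 (≈26.8577) theta=-182827/264000 (≈-0.6925)
Rounded to 4 decimal places: x = 26.8577

Answer: 26.8577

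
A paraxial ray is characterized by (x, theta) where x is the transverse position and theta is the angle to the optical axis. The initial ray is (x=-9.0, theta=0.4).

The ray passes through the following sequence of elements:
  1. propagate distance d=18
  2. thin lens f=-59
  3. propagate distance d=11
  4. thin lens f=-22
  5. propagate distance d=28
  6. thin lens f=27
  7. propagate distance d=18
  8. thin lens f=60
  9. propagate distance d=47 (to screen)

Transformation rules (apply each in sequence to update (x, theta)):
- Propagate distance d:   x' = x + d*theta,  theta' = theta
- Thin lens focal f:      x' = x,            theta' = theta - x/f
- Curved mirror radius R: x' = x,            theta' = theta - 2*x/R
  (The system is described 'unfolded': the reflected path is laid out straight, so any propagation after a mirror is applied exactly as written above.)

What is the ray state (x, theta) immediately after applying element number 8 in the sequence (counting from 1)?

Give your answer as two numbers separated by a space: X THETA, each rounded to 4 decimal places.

Answer: 13.6676 -0.3292

Derivation:
Initial: x=-9.0000 theta=0.4000
After 1 (propagate distance d=18): x=-1.8000 theta=0.4000
After 2 (thin lens f=-59): x=-1.8000 theta=109/295 (≈0.3695)
After 3 (propagate distance d=11): x=668/295 (≈2.2644) theta=109/295 (≈0.3695)
After 4 (thin lens f=-22): x=668/295 (≈2.2644) theta=1533/3245 (≈0.4724)
After 5 (propagate distance d=28): x=50272/3245 (≈15.4921) theta=1533/3245 (≈0.4724)
After 6 (thin lens f=27): x=50272/3245 (≈15.4921) theta=-8881/87615 (≈-0.1014)
After 7 (propagate distance d=18): x=133054/9735 (≈13.6676) theta=-8881/87615 (≈-0.1014)
After 8 (thin lens f=60): x=133054/9735 (≈13.6676) theta=-288391/876150 (≈-0.3292)
Rounded to 4 decimal places: x = 13.6676, theta = -0.3292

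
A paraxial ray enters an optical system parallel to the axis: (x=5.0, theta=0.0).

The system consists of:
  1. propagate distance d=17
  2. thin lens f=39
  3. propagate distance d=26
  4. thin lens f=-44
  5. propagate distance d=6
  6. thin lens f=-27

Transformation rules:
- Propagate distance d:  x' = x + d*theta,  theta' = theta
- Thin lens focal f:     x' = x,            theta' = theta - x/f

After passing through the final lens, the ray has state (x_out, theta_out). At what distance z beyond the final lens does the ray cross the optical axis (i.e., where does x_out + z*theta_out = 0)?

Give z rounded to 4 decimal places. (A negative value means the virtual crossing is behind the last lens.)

Initial: x=5.0000 theta=0.0000
After 1 (propagate distance d=17): x=5.0000 theta=0.0000
After 2 (thin lens f=39): x=5.0000 theta=-5/39 (≈-0.1282)
After 3 (propagate distance d=26): x=5/3 (≈1.6667) theta=-5/39 (≈-0.1282)
After 4 (thin lens f=-44): x=5/3 (≈1.6667) theta=-155/1716 (≈-0.0903)
After 5 (propagate distance d=6): x=965/858 (≈1.1247) theta=-155/1716 (≈-0.0903)
After 6 (thin lens f=-27): x=965/858 (≈1.1247) theta=-205/4212 (≈-0.0487)
z_focus = -x_out/theta_out = -(965/858)/(-205/4212) = 10422/451 ≈ 23.1086
Rounded to 4 decimal places: z = 23.1086

Answer: 23.1086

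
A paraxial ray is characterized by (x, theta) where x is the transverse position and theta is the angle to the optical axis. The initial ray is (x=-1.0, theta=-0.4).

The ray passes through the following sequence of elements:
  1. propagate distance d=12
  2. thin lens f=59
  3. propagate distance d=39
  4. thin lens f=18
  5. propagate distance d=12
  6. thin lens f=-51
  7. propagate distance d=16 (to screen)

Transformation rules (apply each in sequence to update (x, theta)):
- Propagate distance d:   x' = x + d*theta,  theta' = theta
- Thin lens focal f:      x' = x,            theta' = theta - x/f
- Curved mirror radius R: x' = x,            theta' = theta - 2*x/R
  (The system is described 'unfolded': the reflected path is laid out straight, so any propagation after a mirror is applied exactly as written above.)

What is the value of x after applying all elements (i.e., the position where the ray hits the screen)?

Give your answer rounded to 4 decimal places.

Initial: x=-1.0000 theta=-0.4000
After 1 (propagate distance d=12): x=-5.8000 theta=-0.4000
After 2 (thin lens f=59): x=-5.8000 theta=-89/295 (≈-0.3017)
After 3 (propagate distance d=39): x=-5182/295 (≈-17.5661) theta=-89/295 (≈-0.3017)
After 4 (thin lens f=18): x=-5182/295 (≈-17.5661) theta=358/531 (≈0.6742)
After 5 (propagate distance d=12): x=-8386/885 (≈-9.4757) theta=358/531 (≈0.6742)
After 6 (thin lens f=-51): x=-8386/885 (≈-9.4757) theta=7348/15045 (≈0.4884)
After 7 (propagate distance d=16 (to screen)): x=-24994/15045 (≈-1.6613) theta=7348/15045 (≈0.4884)
Rounded to 4 decimal places: x = -1.6613

Answer: -1.6613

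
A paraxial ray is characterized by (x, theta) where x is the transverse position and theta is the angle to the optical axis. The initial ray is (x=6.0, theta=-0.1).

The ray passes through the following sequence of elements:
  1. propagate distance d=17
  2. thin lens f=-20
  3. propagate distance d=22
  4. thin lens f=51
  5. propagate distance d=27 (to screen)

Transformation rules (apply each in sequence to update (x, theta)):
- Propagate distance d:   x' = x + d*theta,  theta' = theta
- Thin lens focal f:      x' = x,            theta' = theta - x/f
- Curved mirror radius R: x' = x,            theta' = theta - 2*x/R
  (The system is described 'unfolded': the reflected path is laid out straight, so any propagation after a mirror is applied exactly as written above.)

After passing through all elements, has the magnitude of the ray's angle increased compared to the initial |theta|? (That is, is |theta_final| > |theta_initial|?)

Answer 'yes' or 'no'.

Answer: no

Derivation:
Initial: x=6.0000 theta=-0.1000
After 1 (propagate distance d=17): x=4.3000 theta=-0.1000
After 2 (thin lens f=-20): x=4.3000 theta=0.1150
After 3 (propagate distance d=22): x=6.8300 theta=0.1150
After 4 (thin lens f=51): x=6.8300 theta=-193/10200 (≈-0.0189)
After 5 (propagate distance d=27 (to screen)): x=4297/680 (≈6.3191) theta=-193/10200 (≈-0.0189)
|theta_initial|=0.1000 |theta_final|=193/10200 (≈0.0189) -> not increased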